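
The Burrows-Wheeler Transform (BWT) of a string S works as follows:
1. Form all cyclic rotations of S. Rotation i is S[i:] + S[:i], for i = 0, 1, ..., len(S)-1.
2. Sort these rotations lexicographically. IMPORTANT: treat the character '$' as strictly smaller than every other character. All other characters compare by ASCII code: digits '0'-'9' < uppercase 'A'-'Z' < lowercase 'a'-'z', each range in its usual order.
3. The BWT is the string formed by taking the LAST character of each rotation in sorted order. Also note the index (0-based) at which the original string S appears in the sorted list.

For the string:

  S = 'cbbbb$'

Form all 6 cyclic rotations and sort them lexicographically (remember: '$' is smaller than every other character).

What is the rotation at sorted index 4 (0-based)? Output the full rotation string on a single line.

Answer: bbbb$c

Derivation:
All 6 rotations (rotation i = S[i:]+S[:i]):
  rot[0] = cbbbb$
  rot[1] = bbbb$c
  rot[2] = bbb$cb
  rot[3] = bb$cbb
  rot[4] = b$cbbb
  rot[5] = $cbbbb
Sorted (with $ < everything):
  sorted[0] = $cbbbb
  sorted[1] = b$cbbb
  sorted[2] = bb$cbb
  sorted[3] = bbb$cb
  sorted[4] = bbbb$c
  sorted[5] = cbbbb$
sorted[4] = bbbb$c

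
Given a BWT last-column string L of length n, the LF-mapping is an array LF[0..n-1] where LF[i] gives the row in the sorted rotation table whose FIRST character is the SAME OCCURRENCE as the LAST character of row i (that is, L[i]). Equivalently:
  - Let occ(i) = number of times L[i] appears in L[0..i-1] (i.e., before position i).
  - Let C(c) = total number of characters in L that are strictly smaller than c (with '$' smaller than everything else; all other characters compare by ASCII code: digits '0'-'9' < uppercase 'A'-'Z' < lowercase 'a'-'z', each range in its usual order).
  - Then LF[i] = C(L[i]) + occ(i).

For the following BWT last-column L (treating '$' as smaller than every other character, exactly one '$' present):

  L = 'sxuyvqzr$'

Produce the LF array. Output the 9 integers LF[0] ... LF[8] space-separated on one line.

Char counts: '$':1, 'q':1, 'r':1, 's':1, 'u':1, 'v':1, 'x':1, 'y':1, 'z':1
C (first-col start): C('$')=0, C('q')=1, C('r')=2, C('s')=3, C('u')=4, C('v')=5, C('x')=6, C('y')=7, C('z')=8
L[0]='s': occ=0, LF[0]=C('s')+0=3+0=3
L[1]='x': occ=0, LF[1]=C('x')+0=6+0=6
L[2]='u': occ=0, LF[2]=C('u')+0=4+0=4
L[3]='y': occ=0, LF[3]=C('y')+0=7+0=7
L[4]='v': occ=0, LF[4]=C('v')+0=5+0=5
L[5]='q': occ=0, LF[5]=C('q')+0=1+0=1
L[6]='z': occ=0, LF[6]=C('z')+0=8+0=8
L[7]='r': occ=0, LF[7]=C('r')+0=2+0=2
L[8]='$': occ=0, LF[8]=C('$')+0=0+0=0

Answer: 3 6 4 7 5 1 8 2 0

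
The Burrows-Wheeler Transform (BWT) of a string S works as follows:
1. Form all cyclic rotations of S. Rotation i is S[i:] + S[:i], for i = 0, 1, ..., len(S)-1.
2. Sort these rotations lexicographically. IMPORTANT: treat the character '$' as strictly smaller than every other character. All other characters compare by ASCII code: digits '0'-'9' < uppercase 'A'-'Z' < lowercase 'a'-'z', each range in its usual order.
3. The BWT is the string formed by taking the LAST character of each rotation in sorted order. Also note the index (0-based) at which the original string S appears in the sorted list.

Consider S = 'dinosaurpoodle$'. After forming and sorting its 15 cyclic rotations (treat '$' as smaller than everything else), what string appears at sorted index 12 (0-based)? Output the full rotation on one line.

Answer: rpoodle$dinosau

Derivation:
All 15 rotations (rotation i = S[i:]+S[:i]):
  rot[0] = dinosaurpoodle$
  rot[1] = inosaurpoodle$d
  rot[2] = nosaurpoodle$di
  rot[3] = osaurpoodle$din
  rot[4] = saurpoodle$dino
  rot[5] = aurpoodle$dinos
  rot[6] = urpoodle$dinosa
  rot[7] = rpoodle$dinosau
  rot[8] = poodle$dinosaur
  rot[9] = oodle$dinosaurp
  rot[10] = odle$dinosaurpo
  rot[11] = dle$dinosaurpoo
  rot[12] = le$dinosaurpood
  rot[13] = e$dinosaurpoodl
  rot[14] = $dinosaurpoodle
Sorted (with $ < everything):
  sorted[0] = $dinosaurpoodle
  sorted[1] = aurpoodle$dinos
  sorted[2] = dinosaurpoodle$
  sorted[3] = dle$dinosaurpoo
  sorted[4] = e$dinosaurpoodl
  sorted[5] = inosaurpoodle$d
  sorted[6] = le$dinosaurpood
  sorted[7] = nosaurpoodle$di
  sorted[8] = odle$dinosaurpo
  sorted[9] = oodle$dinosaurp
  sorted[10] = osaurpoodle$din
  sorted[11] = poodle$dinosaur
  sorted[12] = rpoodle$dinosau
  sorted[13] = saurpoodle$dino
  sorted[14] = urpoodle$dinosa
sorted[12] = rpoodle$dinosau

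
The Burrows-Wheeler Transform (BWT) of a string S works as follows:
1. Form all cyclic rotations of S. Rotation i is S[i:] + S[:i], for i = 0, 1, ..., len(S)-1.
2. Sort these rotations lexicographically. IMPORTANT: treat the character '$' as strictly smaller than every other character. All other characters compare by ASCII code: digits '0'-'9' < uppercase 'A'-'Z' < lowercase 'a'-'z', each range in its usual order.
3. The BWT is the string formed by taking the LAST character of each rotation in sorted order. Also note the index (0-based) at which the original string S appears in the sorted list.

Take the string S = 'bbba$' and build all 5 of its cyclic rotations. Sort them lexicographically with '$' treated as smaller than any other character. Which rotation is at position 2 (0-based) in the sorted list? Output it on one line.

All 5 rotations (rotation i = S[i:]+S[:i]):
  rot[0] = bbba$
  rot[1] = bba$b
  rot[2] = ba$bb
  rot[3] = a$bbb
  rot[4] = $bbba
Sorted (with $ < everything):
  sorted[0] = $bbba
  sorted[1] = a$bbb
  sorted[2] = ba$bb
  sorted[3] = bba$b
  sorted[4] = bbba$
sorted[2] = ba$bb

Answer: ba$bb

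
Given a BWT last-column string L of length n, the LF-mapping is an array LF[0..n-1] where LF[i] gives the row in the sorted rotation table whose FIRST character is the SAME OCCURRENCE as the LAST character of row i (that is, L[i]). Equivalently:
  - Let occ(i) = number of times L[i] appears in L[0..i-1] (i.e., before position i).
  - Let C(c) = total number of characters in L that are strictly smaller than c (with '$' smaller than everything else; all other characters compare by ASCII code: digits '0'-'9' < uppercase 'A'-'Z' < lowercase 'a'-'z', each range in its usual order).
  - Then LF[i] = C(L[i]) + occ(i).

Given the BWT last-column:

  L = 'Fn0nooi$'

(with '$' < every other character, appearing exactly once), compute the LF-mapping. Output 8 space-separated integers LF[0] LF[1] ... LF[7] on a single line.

Char counts: '$':1, '0':1, 'F':1, 'i':1, 'n':2, 'o':2
C (first-col start): C('$')=0, C('0')=1, C('F')=2, C('i')=3, C('n')=4, C('o')=6
L[0]='F': occ=0, LF[0]=C('F')+0=2+0=2
L[1]='n': occ=0, LF[1]=C('n')+0=4+0=4
L[2]='0': occ=0, LF[2]=C('0')+0=1+0=1
L[3]='n': occ=1, LF[3]=C('n')+1=4+1=5
L[4]='o': occ=0, LF[4]=C('o')+0=6+0=6
L[5]='o': occ=1, LF[5]=C('o')+1=6+1=7
L[6]='i': occ=0, LF[6]=C('i')+0=3+0=3
L[7]='$': occ=0, LF[7]=C('$')+0=0+0=0

Answer: 2 4 1 5 6 7 3 0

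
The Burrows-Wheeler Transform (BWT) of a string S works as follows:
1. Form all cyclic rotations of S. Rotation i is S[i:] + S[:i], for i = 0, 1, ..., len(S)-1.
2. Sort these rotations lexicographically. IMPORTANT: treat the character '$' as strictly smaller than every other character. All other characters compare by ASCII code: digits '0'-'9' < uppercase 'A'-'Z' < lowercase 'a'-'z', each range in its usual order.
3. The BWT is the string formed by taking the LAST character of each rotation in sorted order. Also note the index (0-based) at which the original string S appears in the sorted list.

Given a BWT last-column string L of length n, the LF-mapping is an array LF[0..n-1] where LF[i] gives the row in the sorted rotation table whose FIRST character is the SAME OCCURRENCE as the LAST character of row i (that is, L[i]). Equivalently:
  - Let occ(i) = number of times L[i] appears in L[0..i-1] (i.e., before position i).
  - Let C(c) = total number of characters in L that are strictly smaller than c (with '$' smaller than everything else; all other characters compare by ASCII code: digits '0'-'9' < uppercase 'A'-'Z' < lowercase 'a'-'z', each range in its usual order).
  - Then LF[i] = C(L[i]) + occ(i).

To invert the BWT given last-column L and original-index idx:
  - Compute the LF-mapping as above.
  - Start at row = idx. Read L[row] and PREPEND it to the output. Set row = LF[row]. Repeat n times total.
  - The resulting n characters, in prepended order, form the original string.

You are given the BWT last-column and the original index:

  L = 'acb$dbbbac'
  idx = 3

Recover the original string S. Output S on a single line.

Answer: bacdbbbca$

Derivation:
LF mapping: 1 7 3 0 9 4 5 6 2 8
Walk LF starting at row 3, prepending L[row]:
  step 1: row=3, L[3]='$', prepend. Next row=LF[3]=0
  step 2: row=0, L[0]='a', prepend. Next row=LF[0]=1
  step 3: row=1, L[1]='c', prepend. Next row=LF[1]=7
  step 4: row=7, L[7]='b', prepend. Next row=LF[7]=6
  step 5: row=6, L[6]='b', prepend. Next row=LF[6]=5
  step 6: row=5, L[5]='b', prepend. Next row=LF[5]=4
  step 7: row=4, L[4]='d', prepend. Next row=LF[4]=9
  step 8: row=9, L[9]='c', prepend. Next row=LF[9]=8
  step 9: row=8, L[8]='a', prepend. Next row=LF[8]=2
  step 10: row=2, L[2]='b', prepend. Next row=LF[2]=3
Reversed output: bacdbbbca$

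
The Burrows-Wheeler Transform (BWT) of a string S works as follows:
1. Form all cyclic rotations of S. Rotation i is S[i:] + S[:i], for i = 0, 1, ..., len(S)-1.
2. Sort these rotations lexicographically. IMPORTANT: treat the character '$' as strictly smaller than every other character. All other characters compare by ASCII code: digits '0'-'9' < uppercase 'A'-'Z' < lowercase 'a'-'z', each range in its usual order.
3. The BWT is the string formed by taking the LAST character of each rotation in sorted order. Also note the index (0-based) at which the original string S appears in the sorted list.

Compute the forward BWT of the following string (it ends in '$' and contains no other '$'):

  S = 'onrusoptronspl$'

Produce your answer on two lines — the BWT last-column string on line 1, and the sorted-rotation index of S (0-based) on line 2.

Answer: lpoo$rssotnunpr
4

Derivation:
All 15 rotations (rotation i = S[i:]+S[:i]):
  rot[0] = onrusoptronspl$
  rot[1] = nrusoptronspl$o
  rot[2] = rusoptronspl$on
  rot[3] = usoptronspl$onr
  rot[4] = soptronspl$onru
  rot[5] = optronspl$onrus
  rot[6] = ptronspl$onruso
  rot[7] = tronspl$onrusop
  rot[8] = ronspl$onrusopt
  rot[9] = onspl$onrusoptr
  rot[10] = nspl$onrusoptro
  rot[11] = spl$onrusoptron
  rot[12] = pl$onrusoptrons
  rot[13] = l$onrusoptronsp
  rot[14] = $onrusoptronspl
Sorted (with $ < everything):
  sorted[0] = $onrusoptronspl  (last char: 'l')
  sorted[1] = l$onrusoptronsp  (last char: 'p')
  sorted[2] = nrusoptronspl$o  (last char: 'o')
  sorted[3] = nspl$onrusoptro  (last char: 'o')
  sorted[4] = onrusoptronspl$  (last char: '$')
  sorted[5] = onspl$onrusoptr  (last char: 'r')
  sorted[6] = optronspl$onrus  (last char: 's')
  sorted[7] = pl$onrusoptrons  (last char: 's')
  sorted[8] = ptronspl$onruso  (last char: 'o')
  sorted[9] = ronspl$onrusopt  (last char: 't')
  sorted[10] = rusoptronspl$on  (last char: 'n')
  sorted[11] = soptronspl$onru  (last char: 'u')
  sorted[12] = spl$onrusoptron  (last char: 'n')
  sorted[13] = tronspl$onrusop  (last char: 'p')
  sorted[14] = usoptronspl$onr  (last char: 'r')
Last column: lpoo$rssotnunpr
Original string S is at sorted index 4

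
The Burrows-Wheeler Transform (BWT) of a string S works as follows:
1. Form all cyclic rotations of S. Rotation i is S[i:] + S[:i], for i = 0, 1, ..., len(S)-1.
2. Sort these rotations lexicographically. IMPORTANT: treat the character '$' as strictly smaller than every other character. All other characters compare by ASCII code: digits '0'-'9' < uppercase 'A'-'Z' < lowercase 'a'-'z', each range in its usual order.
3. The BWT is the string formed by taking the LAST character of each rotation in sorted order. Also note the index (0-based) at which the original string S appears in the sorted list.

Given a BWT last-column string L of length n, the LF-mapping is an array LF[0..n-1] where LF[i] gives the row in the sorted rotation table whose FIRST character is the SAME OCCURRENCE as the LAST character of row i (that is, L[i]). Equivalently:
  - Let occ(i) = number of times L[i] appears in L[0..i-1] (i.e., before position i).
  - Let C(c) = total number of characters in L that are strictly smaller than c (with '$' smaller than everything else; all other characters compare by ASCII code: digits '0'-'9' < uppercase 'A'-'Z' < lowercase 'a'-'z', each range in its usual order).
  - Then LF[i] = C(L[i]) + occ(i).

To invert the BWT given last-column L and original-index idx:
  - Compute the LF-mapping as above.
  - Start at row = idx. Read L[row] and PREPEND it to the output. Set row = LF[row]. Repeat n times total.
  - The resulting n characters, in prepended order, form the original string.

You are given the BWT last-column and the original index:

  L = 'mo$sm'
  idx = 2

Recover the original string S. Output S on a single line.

LF mapping: 1 3 0 4 2
Walk LF starting at row 2, prepending L[row]:
  step 1: row=2, L[2]='$', prepend. Next row=LF[2]=0
  step 2: row=0, L[0]='m', prepend. Next row=LF[0]=1
  step 3: row=1, L[1]='o', prepend. Next row=LF[1]=3
  step 4: row=3, L[3]='s', prepend. Next row=LF[3]=4
  step 5: row=4, L[4]='m', prepend. Next row=LF[4]=2
Reversed output: msom$

Answer: msom$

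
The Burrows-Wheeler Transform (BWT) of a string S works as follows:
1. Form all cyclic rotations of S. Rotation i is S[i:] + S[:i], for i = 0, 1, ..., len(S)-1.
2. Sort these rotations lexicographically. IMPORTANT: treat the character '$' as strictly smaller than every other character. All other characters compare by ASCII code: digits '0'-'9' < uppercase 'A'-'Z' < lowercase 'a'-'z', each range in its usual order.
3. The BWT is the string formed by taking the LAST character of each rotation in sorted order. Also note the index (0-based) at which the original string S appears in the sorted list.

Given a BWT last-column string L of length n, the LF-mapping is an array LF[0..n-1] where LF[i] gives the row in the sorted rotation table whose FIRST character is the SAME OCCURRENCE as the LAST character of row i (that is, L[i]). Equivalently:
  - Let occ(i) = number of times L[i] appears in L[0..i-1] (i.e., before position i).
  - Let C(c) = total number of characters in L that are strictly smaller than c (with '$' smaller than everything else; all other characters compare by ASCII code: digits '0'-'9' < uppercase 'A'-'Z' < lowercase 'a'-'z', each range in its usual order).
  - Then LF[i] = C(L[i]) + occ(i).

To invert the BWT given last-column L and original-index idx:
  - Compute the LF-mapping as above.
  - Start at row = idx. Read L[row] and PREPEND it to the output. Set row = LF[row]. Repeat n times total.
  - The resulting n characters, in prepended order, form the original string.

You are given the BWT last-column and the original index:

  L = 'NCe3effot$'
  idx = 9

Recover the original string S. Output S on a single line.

Answer: toffeeC3N$

Derivation:
LF mapping: 3 2 4 1 5 6 7 8 9 0
Walk LF starting at row 9, prepending L[row]:
  step 1: row=9, L[9]='$', prepend. Next row=LF[9]=0
  step 2: row=0, L[0]='N', prepend. Next row=LF[0]=3
  step 3: row=3, L[3]='3', prepend. Next row=LF[3]=1
  step 4: row=1, L[1]='C', prepend. Next row=LF[1]=2
  step 5: row=2, L[2]='e', prepend. Next row=LF[2]=4
  step 6: row=4, L[4]='e', prepend. Next row=LF[4]=5
  step 7: row=5, L[5]='f', prepend. Next row=LF[5]=6
  step 8: row=6, L[6]='f', prepend. Next row=LF[6]=7
  step 9: row=7, L[7]='o', prepend. Next row=LF[7]=8
  step 10: row=8, L[8]='t', prepend. Next row=LF[8]=9
Reversed output: toffeeC3N$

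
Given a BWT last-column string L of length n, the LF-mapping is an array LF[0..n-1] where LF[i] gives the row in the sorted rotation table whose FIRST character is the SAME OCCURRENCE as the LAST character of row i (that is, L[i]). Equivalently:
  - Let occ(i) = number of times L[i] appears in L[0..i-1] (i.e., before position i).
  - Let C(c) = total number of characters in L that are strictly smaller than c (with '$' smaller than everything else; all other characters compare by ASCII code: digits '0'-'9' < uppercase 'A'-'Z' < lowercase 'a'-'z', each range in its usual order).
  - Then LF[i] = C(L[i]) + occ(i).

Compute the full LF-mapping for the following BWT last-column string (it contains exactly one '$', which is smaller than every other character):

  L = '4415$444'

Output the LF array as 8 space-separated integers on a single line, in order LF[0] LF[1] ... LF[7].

Char counts: '$':1, '1':1, '4':5, '5':1
C (first-col start): C('$')=0, C('1')=1, C('4')=2, C('5')=7
L[0]='4': occ=0, LF[0]=C('4')+0=2+0=2
L[1]='4': occ=1, LF[1]=C('4')+1=2+1=3
L[2]='1': occ=0, LF[2]=C('1')+0=1+0=1
L[3]='5': occ=0, LF[3]=C('5')+0=7+0=7
L[4]='$': occ=0, LF[4]=C('$')+0=0+0=0
L[5]='4': occ=2, LF[5]=C('4')+2=2+2=4
L[6]='4': occ=3, LF[6]=C('4')+3=2+3=5
L[7]='4': occ=4, LF[7]=C('4')+4=2+4=6

Answer: 2 3 1 7 0 4 5 6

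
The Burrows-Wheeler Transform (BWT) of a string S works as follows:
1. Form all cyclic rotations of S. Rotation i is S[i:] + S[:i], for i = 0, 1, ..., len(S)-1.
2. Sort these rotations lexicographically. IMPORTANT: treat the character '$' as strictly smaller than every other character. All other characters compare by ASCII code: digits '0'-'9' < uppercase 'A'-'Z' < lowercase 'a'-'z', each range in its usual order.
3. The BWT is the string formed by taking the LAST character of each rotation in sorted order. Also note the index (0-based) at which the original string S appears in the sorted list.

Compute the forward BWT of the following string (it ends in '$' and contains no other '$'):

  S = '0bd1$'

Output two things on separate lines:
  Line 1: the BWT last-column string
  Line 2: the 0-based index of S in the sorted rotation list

Answer: 1$d0b
1

Derivation:
All 5 rotations (rotation i = S[i:]+S[:i]):
  rot[0] = 0bd1$
  rot[1] = bd1$0
  rot[2] = d1$0b
  rot[3] = 1$0bd
  rot[4] = $0bd1
Sorted (with $ < everything):
  sorted[0] = $0bd1  (last char: '1')
  sorted[1] = 0bd1$  (last char: '$')
  sorted[2] = 1$0bd  (last char: 'd')
  sorted[3] = bd1$0  (last char: '0')
  sorted[4] = d1$0b  (last char: 'b')
Last column: 1$d0b
Original string S is at sorted index 1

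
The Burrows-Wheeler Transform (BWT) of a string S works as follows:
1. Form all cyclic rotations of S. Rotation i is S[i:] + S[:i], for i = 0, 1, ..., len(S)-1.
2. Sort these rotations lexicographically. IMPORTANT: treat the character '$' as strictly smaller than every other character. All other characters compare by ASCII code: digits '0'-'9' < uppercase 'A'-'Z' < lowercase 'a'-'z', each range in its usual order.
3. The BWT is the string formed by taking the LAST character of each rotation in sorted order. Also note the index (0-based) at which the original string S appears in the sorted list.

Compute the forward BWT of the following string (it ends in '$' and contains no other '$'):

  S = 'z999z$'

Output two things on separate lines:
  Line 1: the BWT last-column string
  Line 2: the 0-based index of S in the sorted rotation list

All 6 rotations (rotation i = S[i:]+S[:i]):
  rot[0] = z999z$
  rot[1] = 999z$z
  rot[2] = 99z$z9
  rot[3] = 9z$z99
  rot[4] = z$z999
  rot[5] = $z999z
Sorted (with $ < everything):
  sorted[0] = $z999z  (last char: 'z')
  sorted[1] = 999z$z  (last char: 'z')
  sorted[2] = 99z$z9  (last char: '9')
  sorted[3] = 9z$z99  (last char: '9')
  sorted[4] = z$z999  (last char: '9')
  sorted[5] = z999z$  (last char: '$')
Last column: zz999$
Original string S is at sorted index 5

Answer: zz999$
5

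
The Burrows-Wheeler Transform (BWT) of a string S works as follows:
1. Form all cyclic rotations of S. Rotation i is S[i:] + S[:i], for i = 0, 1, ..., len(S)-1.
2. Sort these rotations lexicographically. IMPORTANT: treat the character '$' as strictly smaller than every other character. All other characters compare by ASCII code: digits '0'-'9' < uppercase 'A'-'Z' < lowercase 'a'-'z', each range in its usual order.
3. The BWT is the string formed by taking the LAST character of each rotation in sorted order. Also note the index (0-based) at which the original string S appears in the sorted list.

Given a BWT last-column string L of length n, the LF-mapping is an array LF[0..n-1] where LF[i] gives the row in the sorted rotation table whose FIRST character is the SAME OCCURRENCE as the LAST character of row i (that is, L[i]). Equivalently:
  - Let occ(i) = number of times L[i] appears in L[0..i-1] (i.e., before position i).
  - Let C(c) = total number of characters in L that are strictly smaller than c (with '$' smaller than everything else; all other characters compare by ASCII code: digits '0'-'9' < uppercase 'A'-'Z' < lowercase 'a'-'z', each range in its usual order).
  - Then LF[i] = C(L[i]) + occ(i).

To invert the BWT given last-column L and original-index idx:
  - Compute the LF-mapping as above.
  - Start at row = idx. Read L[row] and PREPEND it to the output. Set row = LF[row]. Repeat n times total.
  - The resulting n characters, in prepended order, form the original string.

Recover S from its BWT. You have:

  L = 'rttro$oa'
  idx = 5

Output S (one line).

Answer: rotator$

Derivation:
LF mapping: 4 6 7 5 2 0 3 1
Walk LF starting at row 5, prepending L[row]:
  step 1: row=5, L[5]='$', prepend. Next row=LF[5]=0
  step 2: row=0, L[0]='r', prepend. Next row=LF[0]=4
  step 3: row=4, L[4]='o', prepend. Next row=LF[4]=2
  step 4: row=2, L[2]='t', prepend. Next row=LF[2]=7
  step 5: row=7, L[7]='a', prepend. Next row=LF[7]=1
  step 6: row=1, L[1]='t', prepend. Next row=LF[1]=6
  step 7: row=6, L[6]='o', prepend. Next row=LF[6]=3
  step 8: row=3, L[3]='r', prepend. Next row=LF[3]=5
Reversed output: rotator$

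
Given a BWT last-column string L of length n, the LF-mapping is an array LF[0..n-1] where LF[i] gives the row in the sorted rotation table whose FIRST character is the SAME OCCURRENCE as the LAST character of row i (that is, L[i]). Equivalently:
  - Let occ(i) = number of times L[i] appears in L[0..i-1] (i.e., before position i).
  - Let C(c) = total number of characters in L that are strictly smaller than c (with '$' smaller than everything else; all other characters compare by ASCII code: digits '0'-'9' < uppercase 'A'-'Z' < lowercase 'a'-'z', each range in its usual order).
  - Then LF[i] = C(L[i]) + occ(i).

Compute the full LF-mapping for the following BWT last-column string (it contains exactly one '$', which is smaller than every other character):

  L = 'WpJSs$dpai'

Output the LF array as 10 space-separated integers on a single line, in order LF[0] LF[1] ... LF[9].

Answer: 3 7 1 2 9 0 5 8 4 6

Derivation:
Char counts: '$':1, 'J':1, 'S':1, 'W':1, 'a':1, 'd':1, 'i':1, 'p':2, 's':1
C (first-col start): C('$')=0, C('J')=1, C('S')=2, C('W')=3, C('a')=4, C('d')=5, C('i')=6, C('p')=7, C('s')=9
L[0]='W': occ=0, LF[0]=C('W')+0=3+0=3
L[1]='p': occ=0, LF[1]=C('p')+0=7+0=7
L[2]='J': occ=0, LF[2]=C('J')+0=1+0=1
L[3]='S': occ=0, LF[3]=C('S')+0=2+0=2
L[4]='s': occ=0, LF[4]=C('s')+0=9+0=9
L[5]='$': occ=0, LF[5]=C('$')+0=0+0=0
L[6]='d': occ=0, LF[6]=C('d')+0=5+0=5
L[7]='p': occ=1, LF[7]=C('p')+1=7+1=8
L[8]='a': occ=0, LF[8]=C('a')+0=4+0=4
L[9]='i': occ=0, LF[9]=C('i')+0=6+0=6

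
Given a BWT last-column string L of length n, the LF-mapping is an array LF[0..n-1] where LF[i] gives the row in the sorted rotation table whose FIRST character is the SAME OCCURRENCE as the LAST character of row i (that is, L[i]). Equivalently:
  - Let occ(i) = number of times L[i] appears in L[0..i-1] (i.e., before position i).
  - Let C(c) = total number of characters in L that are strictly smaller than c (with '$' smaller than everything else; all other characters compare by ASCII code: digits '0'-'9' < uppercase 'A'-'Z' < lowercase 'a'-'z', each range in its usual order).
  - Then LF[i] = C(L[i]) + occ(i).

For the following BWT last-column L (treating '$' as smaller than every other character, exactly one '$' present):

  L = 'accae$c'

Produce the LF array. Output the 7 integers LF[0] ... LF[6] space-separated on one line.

Char counts: '$':1, 'a':2, 'c':3, 'e':1
C (first-col start): C('$')=0, C('a')=1, C('c')=3, C('e')=6
L[0]='a': occ=0, LF[0]=C('a')+0=1+0=1
L[1]='c': occ=0, LF[1]=C('c')+0=3+0=3
L[2]='c': occ=1, LF[2]=C('c')+1=3+1=4
L[3]='a': occ=1, LF[3]=C('a')+1=1+1=2
L[4]='e': occ=0, LF[4]=C('e')+0=6+0=6
L[5]='$': occ=0, LF[5]=C('$')+0=0+0=0
L[6]='c': occ=2, LF[6]=C('c')+2=3+2=5

Answer: 1 3 4 2 6 0 5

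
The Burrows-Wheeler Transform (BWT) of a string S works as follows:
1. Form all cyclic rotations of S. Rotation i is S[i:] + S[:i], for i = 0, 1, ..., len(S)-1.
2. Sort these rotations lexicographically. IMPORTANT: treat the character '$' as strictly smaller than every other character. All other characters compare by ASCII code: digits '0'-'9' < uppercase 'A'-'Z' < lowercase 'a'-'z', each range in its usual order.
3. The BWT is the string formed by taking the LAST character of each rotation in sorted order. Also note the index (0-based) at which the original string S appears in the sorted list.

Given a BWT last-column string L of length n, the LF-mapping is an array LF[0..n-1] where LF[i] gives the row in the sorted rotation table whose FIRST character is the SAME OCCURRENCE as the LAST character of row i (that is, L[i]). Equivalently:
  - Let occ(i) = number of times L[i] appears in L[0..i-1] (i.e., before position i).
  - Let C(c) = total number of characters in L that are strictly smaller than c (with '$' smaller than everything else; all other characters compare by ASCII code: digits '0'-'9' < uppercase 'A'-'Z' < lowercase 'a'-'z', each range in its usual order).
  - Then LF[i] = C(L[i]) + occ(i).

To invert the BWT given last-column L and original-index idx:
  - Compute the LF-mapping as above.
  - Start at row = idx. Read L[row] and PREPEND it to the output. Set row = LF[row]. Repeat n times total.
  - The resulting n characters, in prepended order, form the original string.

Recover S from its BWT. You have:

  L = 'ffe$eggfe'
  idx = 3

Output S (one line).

LF mapping: 4 5 1 0 2 7 8 6 3
Walk LF starting at row 3, prepending L[row]:
  step 1: row=3, L[3]='$', prepend. Next row=LF[3]=0
  step 2: row=0, L[0]='f', prepend. Next row=LF[0]=4
  step 3: row=4, L[4]='e', prepend. Next row=LF[4]=2
  step 4: row=2, L[2]='e', prepend. Next row=LF[2]=1
  step 5: row=1, L[1]='f', prepend. Next row=LF[1]=5
  step 6: row=5, L[5]='g', prepend. Next row=LF[5]=7
  step 7: row=7, L[7]='f', prepend. Next row=LF[7]=6
  step 8: row=6, L[6]='g', prepend. Next row=LF[6]=8
  step 9: row=8, L[8]='e', prepend. Next row=LF[8]=3
Reversed output: egfgfeef$

Answer: egfgfeef$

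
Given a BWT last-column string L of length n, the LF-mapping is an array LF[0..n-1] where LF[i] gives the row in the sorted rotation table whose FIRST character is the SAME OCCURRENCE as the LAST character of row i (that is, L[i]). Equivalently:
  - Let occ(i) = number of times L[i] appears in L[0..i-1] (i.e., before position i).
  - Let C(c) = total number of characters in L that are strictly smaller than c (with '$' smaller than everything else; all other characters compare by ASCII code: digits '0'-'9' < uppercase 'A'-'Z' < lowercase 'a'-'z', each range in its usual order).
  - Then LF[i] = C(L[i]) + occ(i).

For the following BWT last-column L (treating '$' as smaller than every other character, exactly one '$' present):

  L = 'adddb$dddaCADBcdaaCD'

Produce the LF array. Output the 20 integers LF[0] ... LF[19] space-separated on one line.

Char counts: '$':1, 'A':1, 'B':1, 'C':2, 'D':2, 'a':4, 'b':1, 'c':1, 'd':7
C (first-col start): C('$')=0, C('A')=1, C('B')=2, C('C')=3, C('D')=5, C('a')=7, C('b')=11, C('c')=12, C('d')=13
L[0]='a': occ=0, LF[0]=C('a')+0=7+0=7
L[1]='d': occ=0, LF[1]=C('d')+0=13+0=13
L[2]='d': occ=1, LF[2]=C('d')+1=13+1=14
L[3]='d': occ=2, LF[3]=C('d')+2=13+2=15
L[4]='b': occ=0, LF[4]=C('b')+0=11+0=11
L[5]='$': occ=0, LF[5]=C('$')+0=0+0=0
L[6]='d': occ=3, LF[6]=C('d')+3=13+3=16
L[7]='d': occ=4, LF[7]=C('d')+4=13+4=17
L[8]='d': occ=5, LF[8]=C('d')+5=13+5=18
L[9]='a': occ=1, LF[9]=C('a')+1=7+1=8
L[10]='C': occ=0, LF[10]=C('C')+0=3+0=3
L[11]='A': occ=0, LF[11]=C('A')+0=1+0=1
L[12]='D': occ=0, LF[12]=C('D')+0=5+0=5
L[13]='B': occ=0, LF[13]=C('B')+0=2+0=2
L[14]='c': occ=0, LF[14]=C('c')+0=12+0=12
L[15]='d': occ=6, LF[15]=C('d')+6=13+6=19
L[16]='a': occ=2, LF[16]=C('a')+2=7+2=9
L[17]='a': occ=3, LF[17]=C('a')+3=7+3=10
L[18]='C': occ=1, LF[18]=C('C')+1=3+1=4
L[19]='D': occ=1, LF[19]=C('D')+1=5+1=6

Answer: 7 13 14 15 11 0 16 17 18 8 3 1 5 2 12 19 9 10 4 6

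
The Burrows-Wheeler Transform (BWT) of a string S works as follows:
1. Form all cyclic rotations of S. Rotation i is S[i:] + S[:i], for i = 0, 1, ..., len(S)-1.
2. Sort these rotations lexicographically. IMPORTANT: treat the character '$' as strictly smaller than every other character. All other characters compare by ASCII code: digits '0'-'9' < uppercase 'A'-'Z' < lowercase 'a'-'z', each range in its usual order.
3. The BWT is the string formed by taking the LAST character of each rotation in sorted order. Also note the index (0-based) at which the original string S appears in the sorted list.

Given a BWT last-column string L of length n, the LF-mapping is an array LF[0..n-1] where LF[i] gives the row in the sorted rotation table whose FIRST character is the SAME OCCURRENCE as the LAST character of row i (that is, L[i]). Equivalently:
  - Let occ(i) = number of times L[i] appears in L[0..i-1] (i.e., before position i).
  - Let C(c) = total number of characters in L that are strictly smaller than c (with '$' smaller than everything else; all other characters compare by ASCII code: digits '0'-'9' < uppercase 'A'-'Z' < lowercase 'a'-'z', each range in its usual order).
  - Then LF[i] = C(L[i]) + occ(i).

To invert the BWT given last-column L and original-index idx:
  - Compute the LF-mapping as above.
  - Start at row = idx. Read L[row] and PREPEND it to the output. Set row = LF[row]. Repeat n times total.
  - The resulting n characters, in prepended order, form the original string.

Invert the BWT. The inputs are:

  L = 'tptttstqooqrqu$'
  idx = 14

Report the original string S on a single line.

LF mapping: 9 3 10 11 12 8 13 4 1 2 5 7 6 14 0
Walk LF starting at row 14, prepending L[row]:
  step 1: row=14, L[14]='$', prepend. Next row=LF[14]=0
  step 2: row=0, L[0]='t', prepend. Next row=LF[0]=9
  step 3: row=9, L[9]='o', prepend. Next row=LF[9]=2
  step 4: row=2, L[2]='t', prepend. Next row=LF[2]=10
  step 5: row=10, L[10]='q', prepend. Next row=LF[10]=5
  step 6: row=5, L[5]='s', prepend. Next row=LF[5]=8
  step 7: row=8, L[8]='o', prepend. Next row=LF[8]=1
  step 8: row=1, L[1]='p', prepend. Next row=LF[1]=3
  step 9: row=3, L[3]='t', prepend. Next row=LF[3]=11
  step 10: row=11, L[11]='r', prepend. Next row=LF[11]=7
  step 11: row=7, L[7]='q', prepend. Next row=LF[7]=4
  step 12: row=4, L[4]='t', prepend. Next row=LF[4]=12
  step 13: row=12, L[12]='q', prepend. Next row=LF[12]=6
  step 14: row=6, L[6]='t', prepend. Next row=LF[6]=13
  step 15: row=13, L[13]='u', prepend. Next row=LF[13]=14
Reversed output: utqtqrtposqtot$

Answer: utqtqrtposqtot$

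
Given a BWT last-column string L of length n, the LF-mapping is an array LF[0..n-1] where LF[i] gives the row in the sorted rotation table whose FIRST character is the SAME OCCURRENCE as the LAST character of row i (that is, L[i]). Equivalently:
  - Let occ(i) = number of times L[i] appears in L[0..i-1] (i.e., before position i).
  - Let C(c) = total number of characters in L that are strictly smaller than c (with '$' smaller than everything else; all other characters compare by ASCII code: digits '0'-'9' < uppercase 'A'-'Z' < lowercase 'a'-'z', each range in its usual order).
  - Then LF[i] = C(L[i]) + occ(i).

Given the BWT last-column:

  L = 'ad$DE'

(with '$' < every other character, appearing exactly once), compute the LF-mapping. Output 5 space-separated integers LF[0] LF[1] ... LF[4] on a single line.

Answer: 3 4 0 1 2

Derivation:
Char counts: '$':1, 'D':1, 'E':1, 'a':1, 'd':1
C (first-col start): C('$')=0, C('D')=1, C('E')=2, C('a')=3, C('d')=4
L[0]='a': occ=0, LF[0]=C('a')+0=3+0=3
L[1]='d': occ=0, LF[1]=C('d')+0=4+0=4
L[2]='$': occ=0, LF[2]=C('$')+0=0+0=0
L[3]='D': occ=0, LF[3]=C('D')+0=1+0=1
L[4]='E': occ=0, LF[4]=C('E')+0=2+0=2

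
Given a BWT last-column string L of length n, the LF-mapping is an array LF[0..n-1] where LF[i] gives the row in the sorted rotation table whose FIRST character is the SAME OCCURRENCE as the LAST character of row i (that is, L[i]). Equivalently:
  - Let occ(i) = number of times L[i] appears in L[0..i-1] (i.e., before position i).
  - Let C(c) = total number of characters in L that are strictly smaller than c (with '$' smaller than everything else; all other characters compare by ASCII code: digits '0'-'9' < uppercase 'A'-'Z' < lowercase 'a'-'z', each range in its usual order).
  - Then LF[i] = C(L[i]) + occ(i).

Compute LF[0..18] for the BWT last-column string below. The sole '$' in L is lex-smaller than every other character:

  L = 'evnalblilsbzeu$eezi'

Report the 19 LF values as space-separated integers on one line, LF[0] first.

Char counts: '$':1, 'a':1, 'b':2, 'e':4, 'i':2, 'l':3, 'n':1, 's':1, 'u':1, 'v':1, 'z':2
C (first-col start): C('$')=0, C('a')=1, C('b')=2, C('e')=4, C('i')=8, C('l')=10, C('n')=13, C('s')=14, C('u')=15, C('v')=16, C('z')=17
L[0]='e': occ=0, LF[0]=C('e')+0=4+0=4
L[1]='v': occ=0, LF[1]=C('v')+0=16+0=16
L[2]='n': occ=0, LF[2]=C('n')+0=13+0=13
L[3]='a': occ=0, LF[3]=C('a')+0=1+0=1
L[4]='l': occ=0, LF[4]=C('l')+0=10+0=10
L[5]='b': occ=0, LF[5]=C('b')+0=2+0=2
L[6]='l': occ=1, LF[6]=C('l')+1=10+1=11
L[7]='i': occ=0, LF[7]=C('i')+0=8+0=8
L[8]='l': occ=2, LF[8]=C('l')+2=10+2=12
L[9]='s': occ=0, LF[9]=C('s')+0=14+0=14
L[10]='b': occ=1, LF[10]=C('b')+1=2+1=3
L[11]='z': occ=0, LF[11]=C('z')+0=17+0=17
L[12]='e': occ=1, LF[12]=C('e')+1=4+1=5
L[13]='u': occ=0, LF[13]=C('u')+0=15+0=15
L[14]='$': occ=0, LF[14]=C('$')+0=0+0=0
L[15]='e': occ=2, LF[15]=C('e')+2=4+2=6
L[16]='e': occ=3, LF[16]=C('e')+3=4+3=7
L[17]='z': occ=1, LF[17]=C('z')+1=17+1=18
L[18]='i': occ=1, LF[18]=C('i')+1=8+1=9

Answer: 4 16 13 1 10 2 11 8 12 14 3 17 5 15 0 6 7 18 9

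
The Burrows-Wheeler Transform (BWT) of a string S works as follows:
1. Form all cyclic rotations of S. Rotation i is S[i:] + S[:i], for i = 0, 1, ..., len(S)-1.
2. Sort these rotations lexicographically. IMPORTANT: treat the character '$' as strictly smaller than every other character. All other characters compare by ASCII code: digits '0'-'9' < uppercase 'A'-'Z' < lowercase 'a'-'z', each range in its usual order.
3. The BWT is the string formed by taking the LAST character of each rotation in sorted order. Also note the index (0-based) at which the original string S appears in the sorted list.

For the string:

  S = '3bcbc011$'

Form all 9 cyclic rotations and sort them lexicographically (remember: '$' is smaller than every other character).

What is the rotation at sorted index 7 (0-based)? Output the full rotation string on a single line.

Answer: c011$3bcb

Derivation:
All 9 rotations (rotation i = S[i:]+S[:i]):
  rot[0] = 3bcbc011$
  rot[1] = bcbc011$3
  rot[2] = cbc011$3b
  rot[3] = bc011$3bc
  rot[4] = c011$3bcb
  rot[5] = 011$3bcbc
  rot[6] = 11$3bcbc0
  rot[7] = 1$3bcbc01
  rot[8] = $3bcbc011
Sorted (with $ < everything):
  sorted[0] = $3bcbc011
  sorted[1] = 011$3bcbc
  sorted[2] = 1$3bcbc01
  sorted[3] = 11$3bcbc0
  sorted[4] = 3bcbc011$
  sorted[5] = bc011$3bc
  sorted[6] = bcbc011$3
  sorted[7] = c011$3bcb
  sorted[8] = cbc011$3b
sorted[7] = c011$3bcb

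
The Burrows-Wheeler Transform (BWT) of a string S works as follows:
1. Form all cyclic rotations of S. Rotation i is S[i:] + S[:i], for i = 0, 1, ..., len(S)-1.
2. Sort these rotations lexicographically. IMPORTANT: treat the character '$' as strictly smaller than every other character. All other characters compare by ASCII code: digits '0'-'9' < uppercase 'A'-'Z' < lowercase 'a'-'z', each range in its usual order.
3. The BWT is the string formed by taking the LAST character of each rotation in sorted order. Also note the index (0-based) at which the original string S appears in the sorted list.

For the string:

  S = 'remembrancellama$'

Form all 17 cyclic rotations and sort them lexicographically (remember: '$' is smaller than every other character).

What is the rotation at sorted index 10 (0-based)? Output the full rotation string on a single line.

Answer: llama$remembrance

Derivation:
All 17 rotations (rotation i = S[i:]+S[:i]):
  rot[0] = remembrancellama$
  rot[1] = emembrancellama$r
  rot[2] = membrancellama$re
  rot[3] = embrancellama$rem
  rot[4] = mbrancellama$reme
  rot[5] = brancellama$remem
  rot[6] = rancellama$rememb
  rot[7] = ancellama$remembr
  rot[8] = ncellama$remembra
  rot[9] = cellama$remembran
  rot[10] = ellama$remembranc
  rot[11] = llama$remembrance
  rot[12] = lama$remembrancel
  rot[13] = ama$remembrancell
  rot[14] = ma$remembrancella
  rot[15] = a$remembrancellam
  rot[16] = $remembrancellama
Sorted (with $ < everything):
  sorted[0] = $remembrancellama
  sorted[1] = a$remembrancellam
  sorted[2] = ama$remembrancell
  sorted[3] = ancellama$remembr
  sorted[4] = brancellama$remem
  sorted[5] = cellama$remembran
  sorted[6] = ellama$remembranc
  sorted[7] = embrancellama$rem
  sorted[8] = emembrancellama$r
  sorted[9] = lama$remembrancel
  sorted[10] = llama$remembrance
  sorted[11] = ma$remembrancella
  sorted[12] = mbrancellama$reme
  sorted[13] = membrancellama$re
  sorted[14] = ncellama$remembra
  sorted[15] = rancellama$rememb
  sorted[16] = remembrancellama$
sorted[10] = llama$remembrance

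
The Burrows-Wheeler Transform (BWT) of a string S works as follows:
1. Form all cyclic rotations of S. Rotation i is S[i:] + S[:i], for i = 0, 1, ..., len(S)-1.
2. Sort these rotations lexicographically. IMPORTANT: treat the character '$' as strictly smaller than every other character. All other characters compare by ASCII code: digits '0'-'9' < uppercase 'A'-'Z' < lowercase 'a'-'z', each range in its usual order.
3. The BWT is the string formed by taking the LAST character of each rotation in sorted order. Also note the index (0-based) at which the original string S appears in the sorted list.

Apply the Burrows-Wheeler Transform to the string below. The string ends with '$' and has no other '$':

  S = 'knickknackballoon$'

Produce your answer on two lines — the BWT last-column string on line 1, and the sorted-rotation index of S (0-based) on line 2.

Answer: nnbkaincck$alokkol
10

Derivation:
All 18 rotations (rotation i = S[i:]+S[:i]):
  rot[0] = knickknackballoon$
  rot[1] = nickknackballoon$k
  rot[2] = ickknackballoon$kn
  rot[3] = ckknackballoon$kni
  rot[4] = kknackballoon$knic
  rot[5] = knackballoon$knick
  rot[6] = nackballoon$knickk
  rot[7] = ackballoon$knickkn
  rot[8] = ckballoon$knickkna
  rot[9] = kballoon$knickknac
  rot[10] = balloon$knickknack
  rot[11] = alloon$knickknackb
  rot[12] = lloon$knickknackba
  rot[13] = loon$knickknackbal
  rot[14] = oon$knickknackball
  rot[15] = on$knickknackballo
  rot[16] = n$knickknackballoo
  rot[17] = $knickknackballoon
Sorted (with $ < everything):
  sorted[0] = $knickknackballoon  (last char: 'n')
  sorted[1] = ackballoon$knickkn  (last char: 'n')
  sorted[2] = alloon$knickknackb  (last char: 'b')
  sorted[3] = balloon$knickknack  (last char: 'k')
  sorted[4] = ckballoon$knickkna  (last char: 'a')
  sorted[5] = ckknackballoon$kni  (last char: 'i')
  sorted[6] = ickknackballoon$kn  (last char: 'n')
  sorted[7] = kballoon$knickknac  (last char: 'c')
  sorted[8] = kknackballoon$knic  (last char: 'c')
  sorted[9] = knackballoon$knick  (last char: 'k')
  sorted[10] = knickknackballoon$  (last char: '$')
  sorted[11] = lloon$knickknackba  (last char: 'a')
  sorted[12] = loon$knickknackbal  (last char: 'l')
  sorted[13] = n$knickknackballoo  (last char: 'o')
  sorted[14] = nackballoon$knickk  (last char: 'k')
  sorted[15] = nickknackballoon$k  (last char: 'k')
  sorted[16] = on$knickknackballo  (last char: 'o')
  sorted[17] = oon$knickknackball  (last char: 'l')
Last column: nnbkaincck$alokkol
Original string S is at sorted index 10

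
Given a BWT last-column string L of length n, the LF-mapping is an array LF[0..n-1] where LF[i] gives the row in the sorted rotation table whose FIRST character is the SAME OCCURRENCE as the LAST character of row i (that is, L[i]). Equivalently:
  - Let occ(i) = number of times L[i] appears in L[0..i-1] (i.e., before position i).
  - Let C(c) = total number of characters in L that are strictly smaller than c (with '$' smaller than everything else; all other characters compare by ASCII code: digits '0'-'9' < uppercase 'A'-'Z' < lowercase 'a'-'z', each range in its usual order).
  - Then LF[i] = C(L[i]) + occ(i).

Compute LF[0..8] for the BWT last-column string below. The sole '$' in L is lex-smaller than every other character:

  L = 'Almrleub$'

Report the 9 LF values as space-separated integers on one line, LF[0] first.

Char counts: '$':1, 'A':1, 'b':1, 'e':1, 'l':2, 'm':1, 'r':1, 'u':1
C (first-col start): C('$')=0, C('A')=1, C('b')=2, C('e')=3, C('l')=4, C('m')=6, C('r')=7, C('u')=8
L[0]='A': occ=0, LF[0]=C('A')+0=1+0=1
L[1]='l': occ=0, LF[1]=C('l')+0=4+0=4
L[2]='m': occ=0, LF[2]=C('m')+0=6+0=6
L[3]='r': occ=0, LF[3]=C('r')+0=7+0=7
L[4]='l': occ=1, LF[4]=C('l')+1=4+1=5
L[5]='e': occ=0, LF[5]=C('e')+0=3+0=3
L[6]='u': occ=0, LF[6]=C('u')+0=8+0=8
L[7]='b': occ=0, LF[7]=C('b')+0=2+0=2
L[8]='$': occ=0, LF[8]=C('$')+0=0+0=0

Answer: 1 4 6 7 5 3 8 2 0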